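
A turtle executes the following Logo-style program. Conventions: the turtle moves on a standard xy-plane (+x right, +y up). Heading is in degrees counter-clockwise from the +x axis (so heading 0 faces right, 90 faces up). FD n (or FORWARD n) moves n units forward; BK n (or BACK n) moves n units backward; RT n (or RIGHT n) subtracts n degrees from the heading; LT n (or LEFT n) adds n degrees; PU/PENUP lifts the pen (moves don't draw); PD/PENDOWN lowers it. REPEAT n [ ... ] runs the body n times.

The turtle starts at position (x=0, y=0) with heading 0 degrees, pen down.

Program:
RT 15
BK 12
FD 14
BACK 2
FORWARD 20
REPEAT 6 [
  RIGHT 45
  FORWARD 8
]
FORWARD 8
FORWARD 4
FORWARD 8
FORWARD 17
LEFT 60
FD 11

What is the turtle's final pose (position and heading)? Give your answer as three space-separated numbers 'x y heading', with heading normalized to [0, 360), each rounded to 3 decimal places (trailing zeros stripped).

Executing turtle program step by step:
Start: pos=(0,0), heading=0, pen down
RT 15: heading 0 -> 345
BK 12: (0,0) -> (-11.591,3.106) [heading=345, draw]
FD 14: (-11.591,3.106) -> (1.932,-0.518) [heading=345, draw]
BK 2: (1.932,-0.518) -> (0,0) [heading=345, draw]
FD 20: (0,0) -> (19.319,-5.176) [heading=345, draw]
REPEAT 6 [
  -- iteration 1/6 --
  RT 45: heading 345 -> 300
  FD 8: (19.319,-5.176) -> (23.319,-12.105) [heading=300, draw]
  -- iteration 2/6 --
  RT 45: heading 300 -> 255
  FD 8: (23.319,-12.105) -> (21.248,-19.832) [heading=255, draw]
  -- iteration 3/6 --
  RT 45: heading 255 -> 210
  FD 8: (21.248,-19.832) -> (14.32,-23.832) [heading=210, draw]
  -- iteration 4/6 --
  RT 45: heading 210 -> 165
  FD 8: (14.32,-23.832) -> (6.592,-21.761) [heading=165, draw]
  -- iteration 5/6 --
  RT 45: heading 165 -> 120
  FD 8: (6.592,-21.761) -> (2.592,-14.833) [heading=120, draw]
  -- iteration 6/6 --
  RT 45: heading 120 -> 75
  FD 8: (2.592,-14.833) -> (4.663,-7.106) [heading=75, draw]
]
FD 8: (4.663,-7.106) -> (6.733,0.622) [heading=75, draw]
FD 4: (6.733,0.622) -> (7.769,4.485) [heading=75, draw]
FD 8: (7.769,4.485) -> (9.839,12.213) [heading=75, draw]
FD 17: (9.839,12.213) -> (14.239,28.633) [heading=75, draw]
LT 60: heading 75 -> 135
FD 11: (14.239,28.633) -> (6.461,36.412) [heading=135, draw]
Final: pos=(6.461,36.412), heading=135, 15 segment(s) drawn

Answer: 6.461 36.412 135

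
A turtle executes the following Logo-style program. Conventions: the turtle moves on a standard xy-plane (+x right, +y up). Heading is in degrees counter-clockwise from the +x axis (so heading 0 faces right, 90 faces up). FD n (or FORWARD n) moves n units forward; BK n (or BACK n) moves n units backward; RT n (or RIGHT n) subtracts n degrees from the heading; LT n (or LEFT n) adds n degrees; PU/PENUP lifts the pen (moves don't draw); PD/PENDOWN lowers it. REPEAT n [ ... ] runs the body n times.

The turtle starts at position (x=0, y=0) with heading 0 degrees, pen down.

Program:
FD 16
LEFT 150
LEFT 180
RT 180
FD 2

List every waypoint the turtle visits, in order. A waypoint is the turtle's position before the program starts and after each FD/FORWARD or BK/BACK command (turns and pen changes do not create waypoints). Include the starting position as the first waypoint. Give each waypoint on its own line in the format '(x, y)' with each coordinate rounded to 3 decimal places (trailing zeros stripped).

Executing turtle program step by step:
Start: pos=(0,0), heading=0, pen down
FD 16: (0,0) -> (16,0) [heading=0, draw]
LT 150: heading 0 -> 150
LT 180: heading 150 -> 330
RT 180: heading 330 -> 150
FD 2: (16,0) -> (14.268,1) [heading=150, draw]
Final: pos=(14.268,1), heading=150, 2 segment(s) drawn
Waypoints (3 total):
(0, 0)
(16, 0)
(14.268, 1)

Answer: (0, 0)
(16, 0)
(14.268, 1)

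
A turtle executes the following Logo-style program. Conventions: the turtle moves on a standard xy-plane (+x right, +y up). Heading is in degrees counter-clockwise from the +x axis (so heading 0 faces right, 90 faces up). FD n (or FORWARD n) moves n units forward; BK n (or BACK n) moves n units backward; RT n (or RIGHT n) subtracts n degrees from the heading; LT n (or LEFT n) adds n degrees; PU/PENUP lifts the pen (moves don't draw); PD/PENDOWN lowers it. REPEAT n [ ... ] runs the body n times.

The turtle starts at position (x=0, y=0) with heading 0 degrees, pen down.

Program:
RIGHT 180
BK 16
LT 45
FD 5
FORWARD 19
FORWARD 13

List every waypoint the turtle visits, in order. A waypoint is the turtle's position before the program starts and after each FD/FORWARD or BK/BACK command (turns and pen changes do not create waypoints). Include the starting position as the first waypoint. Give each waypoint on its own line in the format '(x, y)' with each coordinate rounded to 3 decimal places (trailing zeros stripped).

Executing turtle program step by step:
Start: pos=(0,0), heading=0, pen down
RT 180: heading 0 -> 180
BK 16: (0,0) -> (16,0) [heading=180, draw]
LT 45: heading 180 -> 225
FD 5: (16,0) -> (12.464,-3.536) [heading=225, draw]
FD 19: (12.464,-3.536) -> (-0.971,-16.971) [heading=225, draw]
FD 13: (-0.971,-16.971) -> (-10.163,-26.163) [heading=225, draw]
Final: pos=(-10.163,-26.163), heading=225, 4 segment(s) drawn
Waypoints (5 total):
(0, 0)
(16, 0)
(12.464, -3.536)
(-0.971, -16.971)
(-10.163, -26.163)

Answer: (0, 0)
(16, 0)
(12.464, -3.536)
(-0.971, -16.971)
(-10.163, -26.163)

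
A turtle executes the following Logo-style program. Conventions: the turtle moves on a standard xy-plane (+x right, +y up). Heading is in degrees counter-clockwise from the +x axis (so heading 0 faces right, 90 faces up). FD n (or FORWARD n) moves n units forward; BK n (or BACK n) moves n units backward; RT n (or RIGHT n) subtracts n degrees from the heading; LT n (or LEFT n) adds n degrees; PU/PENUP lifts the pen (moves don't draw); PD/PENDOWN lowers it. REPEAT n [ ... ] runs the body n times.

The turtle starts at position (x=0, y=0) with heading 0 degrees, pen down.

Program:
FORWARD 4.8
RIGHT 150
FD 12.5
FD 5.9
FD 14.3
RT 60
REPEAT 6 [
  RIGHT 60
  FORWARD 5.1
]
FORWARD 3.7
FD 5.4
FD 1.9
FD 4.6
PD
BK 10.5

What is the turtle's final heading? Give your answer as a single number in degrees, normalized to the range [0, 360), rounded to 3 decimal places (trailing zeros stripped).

Answer: 150

Derivation:
Executing turtle program step by step:
Start: pos=(0,0), heading=0, pen down
FD 4.8: (0,0) -> (4.8,0) [heading=0, draw]
RT 150: heading 0 -> 210
FD 12.5: (4.8,0) -> (-6.025,-6.25) [heading=210, draw]
FD 5.9: (-6.025,-6.25) -> (-11.135,-9.2) [heading=210, draw]
FD 14.3: (-11.135,-9.2) -> (-23.519,-16.35) [heading=210, draw]
RT 60: heading 210 -> 150
REPEAT 6 [
  -- iteration 1/6 --
  RT 60: heading 150 -> 90
  FD 5.1: (-23.519,-16.35) -> (-23.519,-11.25) [heading=90, draw]
  -- iteration 2/6 --
  RT 60: heading 90 -> 30
  FD 5.1: (-23.519,-11.25) -> (-19.102,-8.7) [heading=30, draw]
  -- iteration 3/6 --
  RT 60: heading 30 -> 330
  FD 5.1: (-19.102,-8.7) -> (-14.686,-11.25) [heading=330, draw]
  -- iteration 4/6 --
  RT 60: heading 330 -> 270
  FD 5.1: (-14.686,-11.25) -> (-14.686,-16.35) [heading=270, draw]
  -- iteration 5/6 --
  RT 60: heading 270 -> 210
  FD 5.1: (-14.686,-16.35) -> (-19.102,-18.9) [heading=210, draw]
  -- iteration 6/6 --
  RT 60: heading 210 -> 150
  FD 5.1: (-19.102,-18.9) -> (-23.519,-16.35) [heading=150, draw]
]
FD 3.7: (-23.519,-16.35) -> (-26.723,-14.5) [heading=150, draw]
FD 5.4: (-26.723,-14.5) -> (-31.4,-11.8) [heading=150, draw]
FD 1.9: (-31.4,-11.8) -> (-33.045,-10.85) [heading=150, draw]
FD 4.6: (-33.045,-10.85) -> (-37.029,-8.55) [heading=150, draw]
PD: pen down
BK 10.5: (-37.029,-8.55) -> (-27.936,-13.8) [heading=150, draw]
Final: pos=(-27.936,-13.8), heading=150, 15 segment(s) drawn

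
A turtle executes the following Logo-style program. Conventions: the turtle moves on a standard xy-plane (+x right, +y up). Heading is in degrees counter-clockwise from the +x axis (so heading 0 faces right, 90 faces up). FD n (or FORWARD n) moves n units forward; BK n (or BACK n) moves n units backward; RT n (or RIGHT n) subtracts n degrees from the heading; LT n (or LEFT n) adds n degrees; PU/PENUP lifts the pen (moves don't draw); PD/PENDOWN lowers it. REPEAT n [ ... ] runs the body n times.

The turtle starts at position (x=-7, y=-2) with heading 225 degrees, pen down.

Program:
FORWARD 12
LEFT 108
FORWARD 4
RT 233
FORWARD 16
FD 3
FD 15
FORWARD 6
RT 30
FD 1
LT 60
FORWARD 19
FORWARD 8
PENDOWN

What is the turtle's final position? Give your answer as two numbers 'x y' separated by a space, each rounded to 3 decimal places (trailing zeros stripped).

Answer: -35.88 48.714

Derivation:
Executing turtle program step by step:
Start: pos=(-7,-2), heading=225, pen down
FD 12: (-7,-2) -> (-15.485,-10.485) [heading=225, draw]
LT 108: heading 225 -> 333
FD 4: (-15.485,-10.485) -> (-11.921,-12.301) [heading=333, draw]
RT 233: heading 333 -> 100
FD 16: (-11.921,-12.301) -> (-14.7,3.456) [heading=100, draw]
FD 3: (-14.7,3.456) -> (-15.221,6.41) [heading=100, draw]
FD 15: (-15.221,6.41) -> (-17.825,21.182) [heading=100, draw]
FD 6: (-17.825,21.182) -> (-18.867,27.091) [heading=100, draw]
RT 30: heading 100 -> 70
FD 1: (-18.867,27.091) -> (-18.525,28.031) [heading=70, draw]
LT 60: heading 70 -> 130
FD 19: (-18.525,28.031) -> (-30.738,42.586) [heading=130, draw]
FD 8: (-30.738,42.586) -> (-35.88,48.714) [heading=130, draw]
PD: pen down
Final: pos=(-35.88,48.714), heading=130, 9 segment(s) drawn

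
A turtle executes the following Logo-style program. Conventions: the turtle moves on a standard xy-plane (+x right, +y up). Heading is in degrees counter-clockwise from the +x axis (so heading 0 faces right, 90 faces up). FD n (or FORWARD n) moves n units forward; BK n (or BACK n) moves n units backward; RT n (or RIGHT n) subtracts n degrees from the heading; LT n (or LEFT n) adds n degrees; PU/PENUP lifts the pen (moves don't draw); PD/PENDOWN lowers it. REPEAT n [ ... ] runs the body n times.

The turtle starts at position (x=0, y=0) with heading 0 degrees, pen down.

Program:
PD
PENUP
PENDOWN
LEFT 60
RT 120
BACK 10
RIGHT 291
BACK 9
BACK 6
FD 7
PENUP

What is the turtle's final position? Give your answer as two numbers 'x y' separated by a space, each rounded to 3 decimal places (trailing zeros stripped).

Answer: -12.902 7.409

Derivation:
Executing turtle program step by step:
Start: pos=(0,0), heading=0, pen down
PD: pen down
PU: pen up
PD: pen down
LT 60: heading 0 -> 60
RT 120: heading 60 -> 300
BK 10: (0,0) -> (-5,8.66) [heading=300, draw]
RT 291: heading 300 -> 9
BK 9: (-5,8.66) -> (-13.889,7.252) [heading=9, draw]
BK 6: (-13.889,7.252) -> (-19.815,6.314) [heading=9, draw]
FD 7: (-19.815,6.314) -> (-12.902,7.409) [heading=9, draw]
PU: pen up
Final: pos=(-12.902,7.409), heading=9, 4 segment(s) drawn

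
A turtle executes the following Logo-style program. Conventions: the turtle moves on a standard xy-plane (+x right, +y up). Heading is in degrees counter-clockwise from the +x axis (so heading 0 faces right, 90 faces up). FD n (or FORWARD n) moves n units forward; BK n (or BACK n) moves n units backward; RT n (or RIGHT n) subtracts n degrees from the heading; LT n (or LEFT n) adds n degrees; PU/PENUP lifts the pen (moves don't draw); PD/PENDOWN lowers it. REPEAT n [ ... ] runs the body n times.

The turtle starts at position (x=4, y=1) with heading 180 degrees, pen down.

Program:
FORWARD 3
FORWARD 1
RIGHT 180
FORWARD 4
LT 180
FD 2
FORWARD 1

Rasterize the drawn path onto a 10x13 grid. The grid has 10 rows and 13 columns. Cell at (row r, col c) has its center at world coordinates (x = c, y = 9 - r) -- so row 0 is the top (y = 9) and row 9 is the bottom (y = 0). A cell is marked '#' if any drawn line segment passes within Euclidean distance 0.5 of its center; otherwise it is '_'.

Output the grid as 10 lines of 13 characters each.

Answer: _____________
_____________
_____________
_____________
_____________
_____________
_____________
_____________
#####________
_____________

Derivation:
Segment 0: (4,1) -> (1,1)
Segment 1: (1,1) -> (0,1)
Segment 2: (0,1) -> (4,1)
Segment 3: (4,1) -> (2,1)
Segment 4: (2,1) -> (1,1)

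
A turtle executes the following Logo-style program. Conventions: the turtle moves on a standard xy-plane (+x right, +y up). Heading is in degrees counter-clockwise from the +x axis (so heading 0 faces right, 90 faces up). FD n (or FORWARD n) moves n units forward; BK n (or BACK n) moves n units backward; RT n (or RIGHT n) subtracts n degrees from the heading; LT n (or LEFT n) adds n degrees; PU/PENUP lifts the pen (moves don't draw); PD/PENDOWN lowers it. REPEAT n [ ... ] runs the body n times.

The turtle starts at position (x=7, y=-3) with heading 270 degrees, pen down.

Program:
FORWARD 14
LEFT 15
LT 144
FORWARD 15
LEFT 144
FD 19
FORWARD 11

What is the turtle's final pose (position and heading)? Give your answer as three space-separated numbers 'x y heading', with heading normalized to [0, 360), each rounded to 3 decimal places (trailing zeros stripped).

Executing turtle program step by step:
Start: pos=(7,-3), heading=270, pen down
FD 14: (7,-3) -> (7,-17) [heading=270, draw]
LT 15: heading 270 -> 285
LT 144: heading 285 -> 69
FD 15: (7,-17) -> (12.376,-2.996) [heading=69, draw]
LT 144: heading 69 -> 213
FD 19: (12.376,-2.996) -> (-3.559,-13.344) [heading=213, draw]
FD 11: (-3.559,-13.344) -> (-12.785,-19.335) [heading=213, draw]
Final: pos=(-12.785,-19.335), heading=213, 4 segment(s) drawn

Answer: -12.785 -19.335 213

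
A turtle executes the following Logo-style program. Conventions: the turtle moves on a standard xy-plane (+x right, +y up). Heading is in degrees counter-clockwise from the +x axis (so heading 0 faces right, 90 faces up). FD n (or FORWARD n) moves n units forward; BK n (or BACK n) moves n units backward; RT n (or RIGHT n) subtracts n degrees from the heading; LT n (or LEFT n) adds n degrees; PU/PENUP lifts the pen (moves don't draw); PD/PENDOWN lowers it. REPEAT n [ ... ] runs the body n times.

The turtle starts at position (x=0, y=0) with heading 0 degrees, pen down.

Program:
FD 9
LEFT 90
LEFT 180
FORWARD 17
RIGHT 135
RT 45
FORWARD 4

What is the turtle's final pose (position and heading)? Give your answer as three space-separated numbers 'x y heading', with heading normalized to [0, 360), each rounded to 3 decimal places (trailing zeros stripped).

Answer: 9 -13 90

Derivation:
Executing turtle program step by step:
Start: pos=(0,0), heading=0, pen down
FD 9: (0,0) -> (9,0) [heading=0, draw]
LT 90: heading 0 -> 90
LT 180: heading 90 -> 270
FD 17: (9,0) -> (9,-17) [heading=270, draw]
RT 135: heading 270 -> 135
RT 45: heading 135 -> 90
FD 4: (9,-17) -> (9,-13) [heading=90, draw]
Final: pos=(9,-13), heading=90, 3 segment(s) drawn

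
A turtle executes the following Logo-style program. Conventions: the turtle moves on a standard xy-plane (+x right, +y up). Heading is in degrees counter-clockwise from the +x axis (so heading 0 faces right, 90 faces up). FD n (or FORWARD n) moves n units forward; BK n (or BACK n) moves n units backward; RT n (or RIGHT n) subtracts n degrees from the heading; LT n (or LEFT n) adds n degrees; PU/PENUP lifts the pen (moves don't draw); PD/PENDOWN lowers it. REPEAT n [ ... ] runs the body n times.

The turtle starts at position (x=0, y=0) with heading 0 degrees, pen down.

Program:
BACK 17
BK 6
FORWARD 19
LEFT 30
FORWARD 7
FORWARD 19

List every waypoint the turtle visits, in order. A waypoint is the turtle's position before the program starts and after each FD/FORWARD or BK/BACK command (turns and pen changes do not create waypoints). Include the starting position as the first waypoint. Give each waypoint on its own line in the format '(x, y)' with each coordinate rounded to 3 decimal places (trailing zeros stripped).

Executing turtle program step by step:
Start: pos=(0,0), heading=0, pen down
BK 17: (0,0) -> (-17,0) [heading=0, draw]
BK 6: (-17,0) -> (-23,0) [heading=0, draw]
FD 19: (-23,0) -> (-4,0) [heading=0, draw]
LT 30: heading 0 -> 30
FD 7: (-4,0) -> (2.062,3.5) [heading=30, draw]
FD 19: (2.062,3.5) -> (18.517,13) [heading=30, draw]
Final: pos=(18.517,13), heading=30, 5 segment(s) drawn
Waypoints (6 total):
(0, 0)
(-17, 0)
(-23, 0)
(-4, 0)
(2.062, 3.5)
(18.517, 13)

Answer: (0, 0)
(-17, 0)
(-23, 0)
(-4, 0)
(2.062, 3.5)
(18.517, 13)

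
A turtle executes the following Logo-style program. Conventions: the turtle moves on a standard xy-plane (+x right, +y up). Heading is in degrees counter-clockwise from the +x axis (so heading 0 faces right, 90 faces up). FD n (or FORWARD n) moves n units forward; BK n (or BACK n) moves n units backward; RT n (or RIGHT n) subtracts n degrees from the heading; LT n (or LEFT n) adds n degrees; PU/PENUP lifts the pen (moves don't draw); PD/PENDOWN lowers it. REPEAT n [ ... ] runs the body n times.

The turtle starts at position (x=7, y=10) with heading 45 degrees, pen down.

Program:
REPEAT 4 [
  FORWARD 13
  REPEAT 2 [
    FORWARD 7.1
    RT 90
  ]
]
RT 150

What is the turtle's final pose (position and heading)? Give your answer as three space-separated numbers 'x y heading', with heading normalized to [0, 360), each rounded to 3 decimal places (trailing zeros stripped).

Executing turtle program step by step:
Start: pos=(7,10), heading=45, pen down
REPEAT 4 [
  -- iteration 1/4 --
  FD 13: (7,10) -> (16.192,19.192) [heading=45, draw]
  REPEAT 2 [
    -- iteration 1/2 --
    FD 7.1: (16.192,19.192) -> (21.213,24.213) [heading=45, draw]
    RT 90: heading 45 -> 315
    -- iteration 2/2 --
    FD 7.1: (21.213,24.213) -> (26.233,19.192) [heading=315, draw]
    RT 90: heading 315 -> 225
  ]
  -- iteration 2/4 --
  FD 13: (26.233,19.192) -> (17.041,10) [heading=225, draw]
  REPEAT 2 [
    -- iteration 1/2 --
    FD 7.1: (17.041,10) -> (12.02,4.98) [heading=225, draw]
    RT 90: heading 225 -> 135
    -- iteration 2/2 --
    FD 7.1: (12.02,4.98) -> (7,10) [heading=135, draw]
    RT 90: heading 135 -> 45
  ]
  -- iteration 3/4 --
  FD 13: (7,10) -> (16.192,19.192) [heading=45, draw]
  REPEAT 2 [
    -- iteration 1/2 --
    FD 7.1: (16.192,19.192) -> (21.213,24.213) [heading=45, draw]
    RT 90: heading 45 -> 315
    -- iteration 2/2 --
    FD 7.1: (21.213,24.213) -> (26.233,19.192) [heading=315, draw]
    RT 90: heading 315 -> 225
  ]
  -- iteration 4/4 --
  FD 13: (26.233,19.192) -> (17.041,10) [heading=225, draw]
  REPEAT 2 [
    -- iteration 1/2 --
    FD 7.1: (17.041,10) -> (12.02,4.98) [heading=225, draw]
    RT 90: heading 225 -> 135
    -- iteration 2/2 --
    FD 7.1: (12.02,4.98) -> (7,10) [heading=135, draw]
    RT 90: heading 135 -> 45
  ]
]
RT 150: heading 45 -> 255
Final: pos=(7,10), heading=255, 12 segment(s) drawn

Answer: 7 10 255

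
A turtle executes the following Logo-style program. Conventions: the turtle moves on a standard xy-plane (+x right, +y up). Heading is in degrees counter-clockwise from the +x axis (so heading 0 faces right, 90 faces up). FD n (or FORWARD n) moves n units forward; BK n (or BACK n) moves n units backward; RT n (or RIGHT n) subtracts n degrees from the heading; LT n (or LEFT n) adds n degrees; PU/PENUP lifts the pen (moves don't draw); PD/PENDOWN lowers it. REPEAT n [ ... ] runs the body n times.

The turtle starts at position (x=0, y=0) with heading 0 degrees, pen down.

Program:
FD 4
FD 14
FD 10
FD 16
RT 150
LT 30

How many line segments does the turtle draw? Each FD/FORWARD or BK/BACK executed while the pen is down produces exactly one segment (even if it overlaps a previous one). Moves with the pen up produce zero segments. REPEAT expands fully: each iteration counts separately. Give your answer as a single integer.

Answer: 4

Derivation:
Executing turtle program step by step:
Start: pos=(0,0), heading=0, pen down
FD 4: (0,0) -> (4,0) [heading=0, draw]
FD 14: (4,0) -> (18,0) [heading=0, draw]
FD 10: (18,0) -> (28,0) [heading=0, draw]
FD 16: (28,0) -> (44,0) [heading=0, draw]
RT 150: heading 0 -> 210
LT 30: heading 210 -> 240
Final: pos=(44,0), heading=240, 4 segment(s) drawn
Segments drawn: 4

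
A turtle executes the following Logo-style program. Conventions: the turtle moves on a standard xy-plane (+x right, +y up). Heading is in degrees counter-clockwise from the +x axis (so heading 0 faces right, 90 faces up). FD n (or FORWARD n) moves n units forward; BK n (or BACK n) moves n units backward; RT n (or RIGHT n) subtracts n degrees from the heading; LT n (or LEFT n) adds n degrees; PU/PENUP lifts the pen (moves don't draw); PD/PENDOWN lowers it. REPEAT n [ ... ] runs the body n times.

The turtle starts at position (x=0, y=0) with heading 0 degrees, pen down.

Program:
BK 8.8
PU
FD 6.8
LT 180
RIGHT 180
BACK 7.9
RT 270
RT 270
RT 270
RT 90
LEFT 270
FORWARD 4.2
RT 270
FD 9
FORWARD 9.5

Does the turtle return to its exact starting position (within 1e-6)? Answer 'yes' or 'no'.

Answer: no

Derivation:
Executing turtle program step by step:
Start: pos=(0,0), heading=0, pen down
BK 8.8: (0,0) -> (-8.8,0) [heading=0, draw]
PU: pen up
FD 6.8: (-8.8,0) -> (-2,0) [heading=0, move]
LT 180: heading 0 -> 180
RT 180: heading 180 -> 0
BK 7.9: (-2,0) -> (-9.9,0) [heading=0, move]
RT 270: heading 0 -> 90
RT 270: heading 90 -> 180
RT 270: heading 180 -> 270
RT 90: heading 270 -> 180
LT 270: heading 180 -> 90
FD 4.2: (-9.9,0) -> (-9.9,4.2) [heading=90, move]
RT 270: heading 90 -> 180
FD 9: (-9.9,4.2) -> (-18.9,4.2) [heading=180, move]
FD 9.5: (-18.9,4.2) -> (-28.4,4.2) [heading=180, move]
Final: pos=(-28.4,4.2), heading=180, 1 segment(s) drawn

Start position: (0, 0)
Final position: (-28.4, 4.2)
Distance = 28.709; >= 1e-6 -> NOT closed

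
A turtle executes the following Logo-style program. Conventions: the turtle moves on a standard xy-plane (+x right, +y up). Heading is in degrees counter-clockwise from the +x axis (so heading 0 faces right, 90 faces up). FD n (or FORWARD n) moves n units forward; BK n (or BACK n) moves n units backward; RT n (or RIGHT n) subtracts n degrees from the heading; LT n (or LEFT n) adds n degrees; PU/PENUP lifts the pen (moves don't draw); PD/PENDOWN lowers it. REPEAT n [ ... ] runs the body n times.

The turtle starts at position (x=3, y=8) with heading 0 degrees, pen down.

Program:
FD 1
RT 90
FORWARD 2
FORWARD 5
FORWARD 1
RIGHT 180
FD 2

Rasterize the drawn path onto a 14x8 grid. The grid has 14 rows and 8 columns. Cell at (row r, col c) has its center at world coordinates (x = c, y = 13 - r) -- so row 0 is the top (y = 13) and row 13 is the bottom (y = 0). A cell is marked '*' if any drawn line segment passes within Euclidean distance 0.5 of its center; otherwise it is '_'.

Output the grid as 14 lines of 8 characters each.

Answer: ________
________
________
________
________
___**___
____*___
____*___
____*___
____*___
____*___
____*___
____*___
____*___

Derivation:
Segment 0: (3,8) -> (4,8)
Segment 1: (4,8) -> (4,6)
Segment 2: (4,6) -> (4,1)
Segment 3: (4,1) -> (4,0)
Segment 4: (4,0) -> (4,2)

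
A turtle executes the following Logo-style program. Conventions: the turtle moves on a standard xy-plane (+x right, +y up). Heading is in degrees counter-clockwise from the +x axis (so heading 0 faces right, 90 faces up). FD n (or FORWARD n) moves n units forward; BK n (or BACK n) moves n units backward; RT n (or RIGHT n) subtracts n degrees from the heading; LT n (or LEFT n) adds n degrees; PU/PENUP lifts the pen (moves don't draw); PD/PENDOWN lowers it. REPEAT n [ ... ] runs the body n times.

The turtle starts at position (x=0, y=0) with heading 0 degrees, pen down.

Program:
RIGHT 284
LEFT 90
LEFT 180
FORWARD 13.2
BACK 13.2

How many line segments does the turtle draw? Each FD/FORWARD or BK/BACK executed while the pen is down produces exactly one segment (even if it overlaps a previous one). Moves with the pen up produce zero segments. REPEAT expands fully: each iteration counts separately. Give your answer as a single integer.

Executing turtle program step by step:
Start: pos=(0,0), heading=0, pen down
RT 284: heading 0 -> 76
LT 90: heading 76 -> 166
LT 180: heading 166 -> 346
FD 13.2: (0,0) -> (12.808,-3.193) [heading=346, draw]
BK 13.2: (12.808,-3.193) -> (0,0) [heading=346, draw]
Final: pos=(0,0), heading=346, 2 segment(s) drawn
Segments drawn: 2

Answer: 2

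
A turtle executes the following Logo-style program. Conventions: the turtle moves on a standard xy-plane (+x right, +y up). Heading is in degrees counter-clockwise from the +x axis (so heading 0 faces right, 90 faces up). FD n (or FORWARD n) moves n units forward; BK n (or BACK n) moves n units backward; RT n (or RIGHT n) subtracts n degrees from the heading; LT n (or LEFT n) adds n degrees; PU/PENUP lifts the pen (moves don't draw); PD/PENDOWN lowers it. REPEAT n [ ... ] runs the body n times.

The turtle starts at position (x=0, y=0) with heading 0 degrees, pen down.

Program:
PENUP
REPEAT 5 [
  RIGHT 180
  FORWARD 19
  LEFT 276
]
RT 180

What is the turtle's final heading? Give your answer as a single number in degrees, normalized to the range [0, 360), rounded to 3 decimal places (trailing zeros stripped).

Answer: 300

Derivation:
Executing turtle program step by step:
Start: pos=(0,0), heading=0, pen down
PU: pen up
REPEAT 5 [
  -- iteration 1/5 --
  RT 180: heading 0 -> 180
  FD 19: (0,0) -> (-19,0) [heading=180, move]
  LT 276: heading 180 -> 96
  -- iteration 2/5 --
  RT 180: heading 96 -> 276
  FD 19: (-19,0) -> (-17.014,-18.896) [heading=276, move]
  LT 276: heading 276 -> 192
  -- iteration 3/5 --
  RT 180: heading 192 -> 12
  FD 19: (-17.014,-18.896) -> (1.571,-14.946) [heading=12, move]
  LT 276: heading 12 -> 288
  -- iteration 4/5 --
  RT 180: heading 288 -> 108
  FD 19: (1.571,-14.946) -> (-4.3,3.124) [heading=108, move]
  LT 276: heading 108 -> 24
  -- iteration 5/5 --
  RT 180: heading 24 -> 204
  FD 19: (-4.3,3.124) -> (-21.658,-4.604) [heading=204, move]
  LT 276: heading 204 -> 120
]
RT 180: heading 120 -> 300
Final: pos=(-21.658,-4.604), heading=300, 0 segment(s) drawn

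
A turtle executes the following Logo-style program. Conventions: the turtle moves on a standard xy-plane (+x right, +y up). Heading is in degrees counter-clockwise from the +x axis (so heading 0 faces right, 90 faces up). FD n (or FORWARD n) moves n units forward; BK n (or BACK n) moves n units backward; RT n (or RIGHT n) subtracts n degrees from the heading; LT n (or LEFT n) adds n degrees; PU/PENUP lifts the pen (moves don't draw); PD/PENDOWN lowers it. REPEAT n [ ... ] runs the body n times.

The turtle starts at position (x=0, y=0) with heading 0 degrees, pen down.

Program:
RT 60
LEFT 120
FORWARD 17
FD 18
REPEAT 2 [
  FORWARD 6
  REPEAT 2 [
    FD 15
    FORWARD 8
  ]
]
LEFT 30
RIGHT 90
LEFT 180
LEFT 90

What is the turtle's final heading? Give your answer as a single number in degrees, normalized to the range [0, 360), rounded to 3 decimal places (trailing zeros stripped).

Answer: 270

Derivation:
Executing turtle program step by step:
Start: pos=(0,0), heading=0, pen down
RT 60: heading 0 -> 300
LT 120: heading 300 -> 60
FD 17: (0,0) -> (8.5,14.722) [heading=60, draw]
FD 18: (8.5,14.722) -> (17.5,30.311) [heading=60, draw]
REPEAT 2 [
  -- iteration 1/2 --
  FD 6: (17.5,30.311) -> (20.5,35.507) [heading=60, draw]
  REPEAT 2 [
    -- iteration 1/2 --
    FD 15: (20.5,35.507) -> (28,48.497) [heading=60, draw]
    FD 8: (28,48.497) -> (32,55.426) [heading=60, draw]
    -- iteration 2/2 --
    FD 15: (32,55.426) -> (39.5,68.416) [heading=60, draw]
    FD 8: (39.5,68.416) -> (43.5,75.344) [heading=60, draw]
  ]
  -- iteration 2/2 --
  FD 6: (43.5,75.344) -> (46.5,80.54) [heading=60, draw]
  REPEAT 2 [
    -- iteration 1/2 --
    FD 15: (46.5,80.54) -> (54,93.531) [heading=60, draw]
    FD 8: (54,93.531) -> (58,100.459) [heading=60, draw]
    -- iteration 2/2 --
    FD 15: (58,100.459) -> (65.5,113.449) [heading=60, draw]
    FD 8: (65.5,113.449) -> (69.5,120.378) [heading=60, draw]
  ]
]
LT 30: heading 60 -> 90
RT 90: heading 90 -> 0
LT 180: heading 0 -> 180
LT 90: heading 180 -> 270
Final: pos=(69.5,120.378), heading=270, 12 segment(s) drawn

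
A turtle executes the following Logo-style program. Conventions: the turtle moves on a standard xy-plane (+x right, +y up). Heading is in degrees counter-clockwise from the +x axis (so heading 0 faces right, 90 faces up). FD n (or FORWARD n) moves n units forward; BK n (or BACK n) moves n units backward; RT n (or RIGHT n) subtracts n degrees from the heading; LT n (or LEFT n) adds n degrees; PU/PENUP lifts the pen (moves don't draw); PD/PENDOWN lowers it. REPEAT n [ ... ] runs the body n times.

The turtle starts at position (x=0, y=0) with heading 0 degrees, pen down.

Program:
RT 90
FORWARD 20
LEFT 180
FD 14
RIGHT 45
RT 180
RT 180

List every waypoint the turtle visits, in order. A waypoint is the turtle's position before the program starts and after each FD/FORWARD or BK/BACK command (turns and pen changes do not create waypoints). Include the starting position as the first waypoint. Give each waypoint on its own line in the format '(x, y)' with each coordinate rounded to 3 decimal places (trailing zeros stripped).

Answer: (0, 0)
(0, -20)
(0, -6)

Derivation:
Executing turtle program step by step:
Start: pos=(0,0), heading=0, pen down
RT 90: heading 0 -> 270
FD 20: (0,0) -> (0,-20) [heading=270, draw]
LT 180: heading 270 -> 90
FD 14: (0,-20) -> (0,-6) [heading=90, draw]
RT 45: heading 90 -> 45
RT 180: heading 45 -> 225
RT 180: heading 225 -> 45
Final: pos=(0,-6), heading=45, 2 segment(s) drawn
Waypoints (3 total):
(0, 0)
(0, -20)
(0, -6)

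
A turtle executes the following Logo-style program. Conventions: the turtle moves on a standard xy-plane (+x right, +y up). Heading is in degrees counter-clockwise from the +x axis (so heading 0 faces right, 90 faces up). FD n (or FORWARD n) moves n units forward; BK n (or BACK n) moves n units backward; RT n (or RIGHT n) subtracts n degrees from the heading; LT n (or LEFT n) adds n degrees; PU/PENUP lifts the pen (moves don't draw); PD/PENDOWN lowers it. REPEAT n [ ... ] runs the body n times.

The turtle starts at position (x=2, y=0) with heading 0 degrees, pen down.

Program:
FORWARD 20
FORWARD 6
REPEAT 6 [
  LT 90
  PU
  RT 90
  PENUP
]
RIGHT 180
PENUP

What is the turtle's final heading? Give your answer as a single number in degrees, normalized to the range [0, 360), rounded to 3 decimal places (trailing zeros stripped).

Answer: 180

Derivation:
Executing turtle program step by step:
Start: pos=(2,0), heading=0, pen down
FD 20: (2,0) -> (22,0) [heading=0, draw]
FD 6: (22,0) -> (28,0) [heading=0, draw]
REPEAT 6 [
  -- iteration 1/6 --
  LT 90: heading 0 -> 90
  PU: pen up
  RT 90: heading 90 -> 0
  PU: pen up
  -- iteration 2/6 --
  LT 90: heading 0 -> 90
  PU: pen up
  RT 90: heading 90 -> 0
  PU: pen up
  -- iteration 3/6 --
  LT 90: heading 0 -> 90
  PU: pen up
  RT 90: heading 90 -> 0
  PU: pen up
  -- iteration 4/6 --
  LT 90: heading 0 -> 90
  PU: pen up
  RT 90: heading 90 -> 0
  PU: pen up
  -- iteration 5/6 --
  LT 90: heading 0 -> 90
  PU: pen up
  RT 90: heading 90 -> 0
  PU: pen up
  -- iteration 6/6 --
  LT 90: heading 0 -> 90
  PU: pen up
  RT 90: heading 90 -> 0
  PU: pen up
]
RT 180: heading 0 -> 180
PU: pen up
Final: pos=(28,0), heading=180, 2 segment(s) drawn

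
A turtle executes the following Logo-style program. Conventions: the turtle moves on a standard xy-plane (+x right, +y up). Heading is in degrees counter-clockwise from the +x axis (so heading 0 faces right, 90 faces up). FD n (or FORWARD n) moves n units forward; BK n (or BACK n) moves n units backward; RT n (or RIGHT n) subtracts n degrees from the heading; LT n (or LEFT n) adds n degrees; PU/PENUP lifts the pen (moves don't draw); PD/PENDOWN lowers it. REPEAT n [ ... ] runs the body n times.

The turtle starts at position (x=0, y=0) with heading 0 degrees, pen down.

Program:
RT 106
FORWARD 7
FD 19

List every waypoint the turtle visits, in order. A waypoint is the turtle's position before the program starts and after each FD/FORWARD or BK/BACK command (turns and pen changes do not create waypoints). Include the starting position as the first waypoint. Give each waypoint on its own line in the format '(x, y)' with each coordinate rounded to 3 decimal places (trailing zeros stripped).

Answer: (0, 0)
(-1.929, -6.729)
(-7.167, -24.993)

Derivation:
Executing turtle program step by step:
Start: pos=(0,0), heading=0, pen down
RT 106: heading 0 -> 254
FD 7: (0,0) -> (-1.929,-6.729) [heading=254, draw]
FD 19: (-1.929,-6.729) -> (-7.167,-24.993) [heading=254, draw]
Final: pos=(-7.167,-24.993), heading=254, 2 segment(s) drawn
Waypoints (3 total):
(0, 0)
(-1.929, -6.729)
(-7.167, -24.993)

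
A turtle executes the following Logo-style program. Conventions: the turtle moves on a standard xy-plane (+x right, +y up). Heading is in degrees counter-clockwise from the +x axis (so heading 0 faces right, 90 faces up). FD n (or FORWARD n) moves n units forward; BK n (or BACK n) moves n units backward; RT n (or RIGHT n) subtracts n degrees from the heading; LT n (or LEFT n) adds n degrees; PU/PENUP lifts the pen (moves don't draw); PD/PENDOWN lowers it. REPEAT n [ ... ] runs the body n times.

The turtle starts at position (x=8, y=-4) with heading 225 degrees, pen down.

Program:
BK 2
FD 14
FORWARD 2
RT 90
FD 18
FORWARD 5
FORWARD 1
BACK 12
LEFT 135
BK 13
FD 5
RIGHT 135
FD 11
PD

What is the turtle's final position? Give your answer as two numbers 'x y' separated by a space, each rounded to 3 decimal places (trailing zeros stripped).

Executing turtle program step by step:
Start: pos=(8,-4), heading=225, pen down
BK 2: (8,-4) -> (9.414,-2.586) [heading=225, draw]
FD 14: (9.414,-2.586) -> (-0.485,-12.485) [heading=225, draw]
FD 2: (-0.485,-12.485) -> (-1.899,-13.899) [heading=225, draw]
RT 90: heading 225 -> 135
FD 18: (-1.899,-13.899) -> (-14.627,-1.172) [heading=135, draw]
FD 5: (-14.627,-1.172) -> (-18.163,2.364) [heading=135, draw]
FD 1: (-18.163,2.364) -> (-18.87,3.071) [heading=135, draw]
BK 12: (-18.87,3.071) -> (-10.385,-5.414) [heading=135, draw]
LT 135: heading 135 -> 270
BK 13: (-10.385,-5.414) -> (-10.385,7.586) [heading=270, draw]
FD 5: (-10.385,7.586) -> (-10.385,2.586) [heading=270, draw]
RT 135: heading 270 -> 135
FD 11: (-10.385,2.586) -> (-18.163,10.364) [heading=135, draw]
PD: pen down
Final: pos=(-18.163,10.364), heading=135, 10 segment(s) drawn

Answer: -18.163 10.364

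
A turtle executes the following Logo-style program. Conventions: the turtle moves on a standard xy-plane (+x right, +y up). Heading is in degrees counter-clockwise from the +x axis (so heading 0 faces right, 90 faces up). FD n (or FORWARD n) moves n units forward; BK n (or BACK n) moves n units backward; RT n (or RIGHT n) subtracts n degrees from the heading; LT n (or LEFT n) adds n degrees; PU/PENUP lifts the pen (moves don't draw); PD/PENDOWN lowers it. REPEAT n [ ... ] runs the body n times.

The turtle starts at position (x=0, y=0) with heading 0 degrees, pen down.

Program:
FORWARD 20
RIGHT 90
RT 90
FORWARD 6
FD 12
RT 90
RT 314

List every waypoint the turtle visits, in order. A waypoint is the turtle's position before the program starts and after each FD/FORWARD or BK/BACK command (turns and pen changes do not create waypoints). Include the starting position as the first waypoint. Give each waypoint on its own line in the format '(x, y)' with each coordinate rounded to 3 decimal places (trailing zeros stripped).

Executing turtle program step by step:
Start: pos=(0,0), heading=0, pen down
FD 20: (0,0) -> (20,0) [heading=0, draw]
RT 90: heading 0 -> 270
RT 90: heading 270 -> 180
FD 6: (20,0) -> (14,0) [heading=180, draw]
FD 12: (14,0) -> (2,0) [heading=180, draw]
RT 90: heading 180 -> 90
RT 314: heading 90 -> 136
Final: pos=(2,0), heading=136, 3 segment(s) drawn
Waypoints (4 total):
(0, 0)
(20, 0)
(14, 0)
(2, 0)

Answer: (0, 0)
(20, 0)
(14, 0)
(2, 0)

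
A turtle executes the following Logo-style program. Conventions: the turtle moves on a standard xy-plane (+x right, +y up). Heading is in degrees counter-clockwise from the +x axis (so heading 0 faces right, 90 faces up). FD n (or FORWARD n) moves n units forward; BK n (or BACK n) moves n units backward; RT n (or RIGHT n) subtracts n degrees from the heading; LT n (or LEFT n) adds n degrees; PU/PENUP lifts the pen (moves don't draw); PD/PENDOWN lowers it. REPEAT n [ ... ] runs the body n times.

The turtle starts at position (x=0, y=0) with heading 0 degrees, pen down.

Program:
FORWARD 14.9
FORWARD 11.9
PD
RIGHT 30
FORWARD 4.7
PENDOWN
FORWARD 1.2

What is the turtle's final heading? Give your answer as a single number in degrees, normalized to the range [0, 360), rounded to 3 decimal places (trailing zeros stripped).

Executing turtle program step by step:
Start: pos=(0,0), heading=0, pen down
FD 14.9: (0,0) -> (14.9,0) [heading=0, draw]
FD 11.9: (14.9,0) -> (26.8,0) [heading=0, draw]
PD: pen down
RT 30: heading 0 -> 330
FD 4.7: (26.8,0) -> (30.87,-2.35) [heading=330, draw]
PD: pen down
FD 1.2: (30.87,-2.35) -> (31.91,-2.95) [heading=330, draw]
Final: pos=(31.91,-2.95), heading=330, 4 segment(s) drawn

Answer: 330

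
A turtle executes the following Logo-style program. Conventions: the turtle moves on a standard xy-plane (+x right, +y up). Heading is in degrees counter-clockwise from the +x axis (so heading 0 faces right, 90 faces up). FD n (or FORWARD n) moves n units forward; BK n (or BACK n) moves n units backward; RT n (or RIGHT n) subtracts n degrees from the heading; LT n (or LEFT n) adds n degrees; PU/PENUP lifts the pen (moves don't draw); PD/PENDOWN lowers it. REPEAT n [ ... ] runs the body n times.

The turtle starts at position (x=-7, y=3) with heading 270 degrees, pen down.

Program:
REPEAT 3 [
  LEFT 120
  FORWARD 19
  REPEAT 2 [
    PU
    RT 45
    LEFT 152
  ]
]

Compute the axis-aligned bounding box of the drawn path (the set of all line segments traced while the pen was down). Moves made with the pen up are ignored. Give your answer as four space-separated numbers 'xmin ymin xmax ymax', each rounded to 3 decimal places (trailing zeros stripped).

Executing turtle program step by step:
Start: pos=(-7,3), heading=270, pen down
REPEAT 3 [
  -- iteration 1/3 --
  LT 120: heading 270 -> 30
  FD 19: (-7,3) -> (9.454,12.5) [heading=30, draw]
  REPEAT 2 [
    -- iteration 1/2 --
    PU: pen up
    RT 45: heading 30 -> 345
    LT 152: heading 345 -> 137
    -- iteration 2/2 --
    PU: pen up
    RT 45: heading 137 -> 92
    LT 152: heading 92 -> 244
  ]
  -- iteration 2/3 --
  LT 120: heading 244 -> 4
  FD 19: (9.454,12.5) -> (28.408,13.825) [heading=4, move]
  REPEAT 2 [
    -- iteration 1/2 --
    PU: pen up
    RT 45: heading 4 -> 319
    LT 152: heading 319 -> 111
    -- iteration 2/2 --
    PU: pen up
    RT 45: heading 111 -> 66
    LT 152: heading 66 -> 218
  ]
  -- iteration 3/3 --
  LT 120: heading 218 -> 338
  FD 19: (28.408,13.825) -> (46.025,6.708) [heading=338, move]
  REPEAT 2 [
    -- iteration 1/2 --
    PU: pen up
    RT 45: heading 338 -> 293
    LT 152: heading 293 -> 85
    -- iteration 2/2 --
    PU: pen up
    RT 45: heading 85 -> 40
    LT 152: heading 40 -> 192
  ]
]
Final: pos=(46.025,6.708), heading=192, 1 segment(s) drawn

Segment endpoints: x in {-7, 9.454}, y in {3, 12.5}
xmin=-7, ymin=3, xmax=9.454, ymax=12.5

Answer: -7 3 9.454 12.5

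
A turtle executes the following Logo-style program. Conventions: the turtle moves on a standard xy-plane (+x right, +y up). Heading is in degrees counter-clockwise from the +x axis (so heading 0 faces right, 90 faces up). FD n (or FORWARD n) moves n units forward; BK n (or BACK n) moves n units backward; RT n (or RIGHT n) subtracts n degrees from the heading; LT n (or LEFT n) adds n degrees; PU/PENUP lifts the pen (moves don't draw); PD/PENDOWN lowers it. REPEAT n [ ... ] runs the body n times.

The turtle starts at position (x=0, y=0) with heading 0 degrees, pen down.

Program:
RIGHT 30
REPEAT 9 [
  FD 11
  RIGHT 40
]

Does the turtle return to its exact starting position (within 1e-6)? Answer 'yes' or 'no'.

Answer: yes

Derivation:
Executing turtle program step by step:
Start: pos=(0,0), heading=0, pen down
RT 30: heading 0 -> 330
REPEAT 9 [
  -- iteration 1/9 --
  FD 11: (0,0) -> (9.526,-5.5) [heading=330, draw]
  RT 40: heading 330 -> 290
  -- iteration 2/9 --
  FD 11: (9.526,-5.5) -> (13.289,-15.837) [heading=290, draw]
  RT 40: heading 290 -> 250
  -- iteration 3/9 --
  FD 11: (13.289,-15.837) -> (9.526,-26.173) [heading=250, draw]
  RT 40: heading 250 -> 210
  -- iteration 4/9 --
  FD 11: (9.526,-26.173) -> (0,-31.673) [heading=210, draw]
  RT 40: heading 210 -> 170
  -- iteration 5/9 --
  FD 11: (0,-31.673) -> (-10.833,-29.763) [heading=170, draw]
  RT 40: heading 170 -> 130
  -- iteration 6/9 --
  FD 11: (-10.833,-29.763) -> (-17.904,-21.337) [heading=130, draw]
  RT 40: heading 130 -> 90
  -- iteration 7/9 --
  FD 11: (-17.904,-21.337) -> (-17.904,-10.337) [heading=90, draw]
  RT 40: heading 90 -> 50
  -- iteration 8/9 --
  FD 11: (-17.904,-10.337) -> (-10.833,-1.91) [heading=50, draw]
  RT 40: heading 50 -> 10
  -- iteration 9/9 --
  FD 11: (-10.833,-1.91) -> (0,0) [heading=10, draw]
  RT 40: heading 10 -> 330
]
Final: pos=(0,0), heading=330, 9 segment(s) drawn

Start position: (0, 0)
Final position: (0, 0)
Distance = 0; < 1e-6 -> CLOSED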